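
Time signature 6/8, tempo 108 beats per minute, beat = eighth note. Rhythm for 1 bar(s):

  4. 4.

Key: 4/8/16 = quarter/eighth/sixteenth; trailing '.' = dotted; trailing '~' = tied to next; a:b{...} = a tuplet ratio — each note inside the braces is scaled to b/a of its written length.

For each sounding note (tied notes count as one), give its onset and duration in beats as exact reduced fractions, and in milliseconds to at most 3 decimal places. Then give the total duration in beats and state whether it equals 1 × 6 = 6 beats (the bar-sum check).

1) 0.0ms=0b +1666.667ms=3b
2) 1666.667ms=3b +1666.667ms=3b
Σ=6b of 6 (108bpm 6/8) — PASS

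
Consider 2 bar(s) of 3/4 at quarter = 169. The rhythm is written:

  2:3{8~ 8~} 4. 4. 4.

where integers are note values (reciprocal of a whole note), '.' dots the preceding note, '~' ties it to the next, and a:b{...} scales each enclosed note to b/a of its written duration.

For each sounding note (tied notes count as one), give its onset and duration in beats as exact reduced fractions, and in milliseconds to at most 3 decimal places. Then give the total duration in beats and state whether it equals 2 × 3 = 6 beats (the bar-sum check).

1) 0.0ms=0b +1065.089ms=3b
2) 1065.089ms=3b +532.544ms=3/2b
3) 1597.633ms=9/2b +532.544ms=3/2b
Σ=6b of 6 (169bpm 3/4) — PASS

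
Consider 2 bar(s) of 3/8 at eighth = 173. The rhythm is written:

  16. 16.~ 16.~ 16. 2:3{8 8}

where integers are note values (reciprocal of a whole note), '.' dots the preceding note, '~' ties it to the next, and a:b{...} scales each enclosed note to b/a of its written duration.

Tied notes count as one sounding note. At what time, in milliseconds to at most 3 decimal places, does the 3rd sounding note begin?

note 3 onset = 3b = 1040.462ms

1. 0.0ms @ 0 + 260.116ms (3/4)
2. 260.116ms @ 3/4 + 780.347ms (9/4)
3. 1040.462ms @ 3 + 520.231ms (3/2)
4. 1560.694ms @ 9/2 + 520.231ms (3/2)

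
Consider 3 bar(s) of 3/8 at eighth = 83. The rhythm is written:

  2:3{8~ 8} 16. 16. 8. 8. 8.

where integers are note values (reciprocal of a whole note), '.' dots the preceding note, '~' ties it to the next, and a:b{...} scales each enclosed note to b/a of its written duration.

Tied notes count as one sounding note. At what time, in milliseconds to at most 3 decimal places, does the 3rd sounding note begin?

note 3 onset = 15/4b = 2710.843ms

1. 0.0ms @ 0 + 2168.675ms (3)
2. 2168.675ms @ 3 + 542.169ms (3/4)
3. 2710.843ms @ 15/4 + 542.169ms (3/4)
4. 3253.012ms @ 9/2 + 1084.337ms (3/2)
5. 4337.349ms @ 6 + 1084.337ms (3/2)
6. 5421.687ms @ 15/2 + 1084.337ms (3/2)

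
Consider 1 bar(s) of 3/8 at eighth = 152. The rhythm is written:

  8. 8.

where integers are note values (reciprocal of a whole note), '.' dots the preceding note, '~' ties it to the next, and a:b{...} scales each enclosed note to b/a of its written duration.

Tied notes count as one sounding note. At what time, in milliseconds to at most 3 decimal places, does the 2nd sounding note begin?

note 2 onset = 3/2b = 592.105ms

1. 0.0ms @ 0 + 592.105ms (3/2)
2. 592.105ms @ 3/2 + 592.105ms (3/2)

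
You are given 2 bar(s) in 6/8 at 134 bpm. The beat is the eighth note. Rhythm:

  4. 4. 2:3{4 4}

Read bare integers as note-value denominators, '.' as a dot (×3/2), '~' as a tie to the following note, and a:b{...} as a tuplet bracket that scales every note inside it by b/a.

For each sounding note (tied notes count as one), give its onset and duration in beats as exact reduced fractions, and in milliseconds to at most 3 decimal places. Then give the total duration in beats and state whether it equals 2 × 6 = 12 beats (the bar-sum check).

1) 0.0ms=0b +1343.284ms=3b
2) 1343.284ms=3b +1343.284ms=3b
3) 2686.567ms=6b +1343.284ms=3b
4) 4029.851ms=9b +1343.284ms=3b
Σ=12b of 12 (134bpm 6/8) — PASS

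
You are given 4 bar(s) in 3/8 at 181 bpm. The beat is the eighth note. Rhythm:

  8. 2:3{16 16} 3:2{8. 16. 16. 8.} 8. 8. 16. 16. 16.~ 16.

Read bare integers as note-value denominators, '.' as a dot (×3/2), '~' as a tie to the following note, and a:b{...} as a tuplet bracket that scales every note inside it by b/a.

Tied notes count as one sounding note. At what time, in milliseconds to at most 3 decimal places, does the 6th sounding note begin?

note 6 onset = 9/2b = 1491.713ms

1. 0.0ms @ 0 + 497.238ms (3/2)
2. 497.238ms @ 3/2 + 248.619ms (3/4)
3. 745.856ms @ 9/4 + 248.619ms (3/4)
4. 994.475ms @ 3 + 331.492ms (1)
5. 1325.967ms @ 4 + 165.746ms (1/2)
6. 1491.713ms @ 9/2 + 165.746ms (1/2)
7. 1657.459ms @ 5 + 331.492ms (1)
8. 1988.95ms @ 6 + 497.238ms (3/2)
9. 2486.188ms @ 15/2 + 497.238ms (3/2)
10. 2983.425ms @ 9 + 248.619ms (3/4)
11. 3232.044ms @ 39/4 + 248.619ms (3/4)
12. 3480.663ms @ 21/2 + 497.238ms (3/2)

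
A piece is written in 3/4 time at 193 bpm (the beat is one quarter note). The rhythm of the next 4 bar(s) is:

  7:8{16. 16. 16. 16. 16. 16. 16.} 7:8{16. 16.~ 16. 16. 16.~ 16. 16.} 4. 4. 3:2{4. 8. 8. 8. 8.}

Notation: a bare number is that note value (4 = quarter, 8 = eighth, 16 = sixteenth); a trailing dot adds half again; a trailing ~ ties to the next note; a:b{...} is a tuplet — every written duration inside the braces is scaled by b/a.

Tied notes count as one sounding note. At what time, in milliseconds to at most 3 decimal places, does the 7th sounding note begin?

1. 0.0ms @ 0 + 133.235ms (3/7)
2. 133.235ms @ 3/7 + 133.235ms (3/7)
3. 266.469ms @ 6/7 + 133.235ms (3/7)
4. 399.704ms @ 9/7 + 133.235ms (3/7)
5. 532.939ms @ 12/7 + 133.235ms (3/7)
6. 666.173ms @ 15/7 + 133.235ms (3/7)
7. 799.408ms @ 18/7 + 133.235ms (3/7)
8. 932.642ms @ 3 + 133.235ms (3/7)
9. 1065.877ms @ 24/7 + 266.469ms (6/7)
10. 1332.346ms @ 30/7 + 133.235ms (3/7)
11. 1465.581ms @ 33/7 + 266.469ms (6/7)
12. 1732.05ms @ 39/7 + 133.235ms (3/7)
13. 1865.285ms @ 6 + 466.321ms (3/2)
14. 2331.606ms @ 15/2 + 466.321ms (3/2)
15. 2797.927ms @ 9 + 310.881ms (1)
16. 3108.808ms @ 10 + 155.44ms (1/2)
17. 3264.249ms @ 21/2 + 155.44ms (1/2)
18. 3419.689ms @ 11 + 155.44ms (1/2)
19. 3575.13ms @ 23/2 + 155.44ms (1/2)

note 7 onset = 18/7b = 799.408ms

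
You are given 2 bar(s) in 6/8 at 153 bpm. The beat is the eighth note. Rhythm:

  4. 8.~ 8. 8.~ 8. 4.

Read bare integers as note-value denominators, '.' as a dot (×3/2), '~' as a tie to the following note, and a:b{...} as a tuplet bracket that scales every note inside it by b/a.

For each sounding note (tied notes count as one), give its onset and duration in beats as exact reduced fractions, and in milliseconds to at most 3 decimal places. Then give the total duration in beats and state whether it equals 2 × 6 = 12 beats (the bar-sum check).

1) 0.0ms=0b +1176.471ms=3b
2) 1176.471ms=3b +1176.471ms=3b
3) 2352.941ms=6b +1176.471ms=3b
4) 3529.412ms=9b +1176.471ms=3b
Σ=12b of 12 (153bpm 6/8) — PASS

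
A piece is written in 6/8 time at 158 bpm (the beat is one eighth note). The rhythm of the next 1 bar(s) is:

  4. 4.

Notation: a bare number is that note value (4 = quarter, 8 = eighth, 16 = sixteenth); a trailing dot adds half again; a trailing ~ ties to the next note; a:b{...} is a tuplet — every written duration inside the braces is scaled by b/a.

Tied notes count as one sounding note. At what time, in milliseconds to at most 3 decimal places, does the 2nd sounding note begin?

1. 0.0ms @ 0 + 1139.241ms (3)
2. 1139.241ms @ 3 + 1139.241ms (3)

note 2 onset = 3b = 1139.241ms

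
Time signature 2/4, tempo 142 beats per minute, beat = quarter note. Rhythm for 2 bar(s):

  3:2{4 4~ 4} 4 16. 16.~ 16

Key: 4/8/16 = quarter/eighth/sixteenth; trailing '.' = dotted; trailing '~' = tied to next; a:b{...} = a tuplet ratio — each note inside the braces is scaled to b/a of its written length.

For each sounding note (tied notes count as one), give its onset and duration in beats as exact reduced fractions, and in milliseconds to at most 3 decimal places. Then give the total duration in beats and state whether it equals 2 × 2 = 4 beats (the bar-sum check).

1) 0.0ms=0b +281.69ms=2/3b
2) 281.69ms=2/3b +563.38ms=4/3b
3) 845.07ms=2b +422.535ms=1b
4) 1267.606ms=3b +158.451ms=3/8b
5) 1426.056ms=27/8b +264.085ms=5/8b
Σ=4b of 4 (142bpm 2/4) — PASS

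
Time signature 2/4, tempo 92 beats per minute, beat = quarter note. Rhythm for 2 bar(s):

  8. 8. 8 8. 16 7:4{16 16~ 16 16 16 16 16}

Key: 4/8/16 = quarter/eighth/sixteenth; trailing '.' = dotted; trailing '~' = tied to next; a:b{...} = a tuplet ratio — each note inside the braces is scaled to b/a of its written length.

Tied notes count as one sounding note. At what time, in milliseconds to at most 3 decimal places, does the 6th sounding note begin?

1. 0.0ms @ 0 + 489.13ms (3/4)
2. 489.13ms @ 3/4 + 489.13ms (3/4)
3. 978.261ms @ 3/2 + 326.087ms (1/2)
4. 1304.348ms @ 2 + 489.13ms (3/4)
5. 1793.478ms @ 11/4 + 163.043ms (1/4)
6. 1956.522ms @ 3 + 93.168ms (1/7)
7. 2049.689ms @ 22/7 + 186.335ms (2/7)
8. 2236.025ms @ 24/7 + 93.168ms (1/7)
9. 2329.193ms @ 25/7 + 93.168ms (1/7)
10. 2422.36ms @ 26/7 + 93.168ms (1/7)
11. 2515.528ms @ 27/7 + 93.168ms (1/7)

note 6 onset = 3b = 1956.522ms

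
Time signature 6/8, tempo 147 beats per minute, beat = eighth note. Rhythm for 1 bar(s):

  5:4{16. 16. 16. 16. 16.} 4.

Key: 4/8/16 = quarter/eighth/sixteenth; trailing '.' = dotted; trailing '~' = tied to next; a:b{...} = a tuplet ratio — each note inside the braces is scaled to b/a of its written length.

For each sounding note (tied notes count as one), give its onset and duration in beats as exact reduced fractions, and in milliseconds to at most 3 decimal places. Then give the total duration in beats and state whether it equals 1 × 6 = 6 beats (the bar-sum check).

1) 0.0ms=0b +244.898ms=3/5b
2) 244.898ms=3/5b +244.898ms=3/5b
3) 489.796ms=6/5b +244.898ms=3/5b
4) 734.694ms=9/5b +244.898ms=3/5b
5) 979.592ms=12/5b +244.898ms=3/5b
6) 1224.49ms=3b +1224.49ms=3b
Σ=6b of 6 (147bpm 6/8) — PASS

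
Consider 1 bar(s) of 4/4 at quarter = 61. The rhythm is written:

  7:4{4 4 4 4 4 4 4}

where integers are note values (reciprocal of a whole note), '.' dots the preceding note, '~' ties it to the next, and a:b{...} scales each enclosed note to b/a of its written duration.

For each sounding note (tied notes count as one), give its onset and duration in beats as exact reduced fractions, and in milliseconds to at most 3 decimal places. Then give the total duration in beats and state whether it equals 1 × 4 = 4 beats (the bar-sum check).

1) 0.0ms=0b +562.061ms=4/7b
2) 562.061ms=4/7b +562.061ms=4/7b
3) 1124.122ms=8/7b +562.061ms=4/7b
4) 1686.183ms=12/7b +562.061ms=4/7b
5) 2248.244ms=16/7b +562.061ms=4/7b
6) 2810.304ms=20/7b +562.061ms=4/7b
7) 3372.365ms=24/7b +562.061ms=4/7b
Σ=4b of 4 (61bpm 4/4) — PASS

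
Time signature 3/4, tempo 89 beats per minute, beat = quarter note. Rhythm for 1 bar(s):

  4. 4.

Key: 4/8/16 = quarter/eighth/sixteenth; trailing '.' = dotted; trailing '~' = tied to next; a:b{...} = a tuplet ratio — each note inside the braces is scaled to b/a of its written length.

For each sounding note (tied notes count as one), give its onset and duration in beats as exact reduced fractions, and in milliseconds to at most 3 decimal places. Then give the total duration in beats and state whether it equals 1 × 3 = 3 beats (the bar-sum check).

1) 0.0ms=0b +1011.236ms=3/2b
2) 1011.236ms=3/2b +1011.236ms=3/2b
Σ=3b of 3 (89bpm 3/4) — PASS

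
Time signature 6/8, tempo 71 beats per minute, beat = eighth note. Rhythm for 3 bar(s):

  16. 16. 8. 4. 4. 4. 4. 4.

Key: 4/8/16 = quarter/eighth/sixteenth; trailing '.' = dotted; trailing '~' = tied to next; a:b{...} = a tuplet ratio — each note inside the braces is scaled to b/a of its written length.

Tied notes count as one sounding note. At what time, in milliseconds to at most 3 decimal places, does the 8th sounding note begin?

note 8 onset = 15b = 12676.056ms

1. 0.0ms @ 0 + 633.803ms (3/4)
2. 633.803ms @ 3/4 + 633.803ms (3/4)
3. 1267.606ms @ 3/2 + 1267.606ms (3/2)
4. 2535.211ms @ 3 + 2535.211ms (3)
5. 5070.423ms @ 6 + 2535.211ms (3)
6. 7605.634ms @ 9 + 2535.211ms (3)
7. 10140.845ms @ 12 + 2535.211ms (3)
8. 12676.056ms @ 15 + 2535.211ms (3)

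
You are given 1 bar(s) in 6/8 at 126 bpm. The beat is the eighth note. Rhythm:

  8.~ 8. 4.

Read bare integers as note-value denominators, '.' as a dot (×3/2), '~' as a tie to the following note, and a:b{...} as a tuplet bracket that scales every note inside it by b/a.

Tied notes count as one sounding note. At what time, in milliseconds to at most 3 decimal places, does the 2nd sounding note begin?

note 2 onset = 3b = 1428.571ms

1. 0.0ms @ 0 + 1428.571ms (3)
2. 1428.571ms @ 3 + 1428.571ms (3)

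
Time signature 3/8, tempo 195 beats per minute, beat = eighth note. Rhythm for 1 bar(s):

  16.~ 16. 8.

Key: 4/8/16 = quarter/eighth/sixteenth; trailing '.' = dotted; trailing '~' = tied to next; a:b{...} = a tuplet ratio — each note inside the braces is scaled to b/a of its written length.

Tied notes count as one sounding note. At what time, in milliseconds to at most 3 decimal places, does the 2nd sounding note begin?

1. 0.0ms @ 0 + 461.538ms (3/2)
2. 461.538ms @ 3/2 + 461.538ms (3/2)

note 2 onset = 3/2b = 461.538ms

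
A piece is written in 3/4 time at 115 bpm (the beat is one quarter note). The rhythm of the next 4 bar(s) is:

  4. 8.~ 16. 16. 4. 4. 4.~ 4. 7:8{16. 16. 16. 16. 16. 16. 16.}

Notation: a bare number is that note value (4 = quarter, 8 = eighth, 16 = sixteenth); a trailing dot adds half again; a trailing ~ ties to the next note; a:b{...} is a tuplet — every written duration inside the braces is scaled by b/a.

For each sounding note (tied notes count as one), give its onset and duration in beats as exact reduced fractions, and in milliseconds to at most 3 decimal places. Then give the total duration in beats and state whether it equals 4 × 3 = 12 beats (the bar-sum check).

1) 0.0ms=0b +782.609ms=3/2b
2) 782.609ms=3/2b +586.957ms=9/8b
3) 1369.565ms=21/8b +195.652ms=3/8b
4) 1565.217ms=3b +782.609ms=3/2b
5) 2347.826ms=9/2b +782.609ms=3/2b
6) 3130.435ms=6b +1565.217ms=3b
7) 4695.652ms=9b +223.602ms=3/7b
8) 4919.255ms=66/7b +223.602ms=3/7b
9) 5142.857ms=69/7b +223.602ms=3/7b
10) 5366.46ms=72/7b +223.602ms=3/7b
11) 5590.062ms=75/7b +223.602ms=3/7b
12) 5813.665ms=78/7b +223.602ms=3/7b
13) 6037.267ms=81/7b +223.602ms=3/7b
Σ=12b of 12 (115bpm 3/4) — PASS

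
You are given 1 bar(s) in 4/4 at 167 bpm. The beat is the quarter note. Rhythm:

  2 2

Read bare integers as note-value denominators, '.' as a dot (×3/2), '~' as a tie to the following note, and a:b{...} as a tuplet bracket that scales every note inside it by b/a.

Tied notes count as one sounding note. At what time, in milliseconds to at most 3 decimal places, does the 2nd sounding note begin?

1. 0.0ms @ 0 + 718.563ms (2)
2. 718.563ms @ 2 + 718.563ms (2)

note 2 onset = 2b = 718.563ms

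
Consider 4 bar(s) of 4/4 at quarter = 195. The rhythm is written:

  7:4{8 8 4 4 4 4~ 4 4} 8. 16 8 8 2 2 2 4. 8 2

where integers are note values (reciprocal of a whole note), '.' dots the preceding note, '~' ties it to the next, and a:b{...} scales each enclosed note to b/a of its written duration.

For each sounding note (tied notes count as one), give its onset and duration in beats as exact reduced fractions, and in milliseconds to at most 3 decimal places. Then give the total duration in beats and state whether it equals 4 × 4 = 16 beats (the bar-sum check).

1) 0.0ms=0b +87.912ms=2/7b
2) 87.912ms=2/7b +87.912ms=2/7b
3) 175.824ms=4/7b +175.824ms=4/7b
4) 351.648ms=8/7b +175.824ms=4/7b
5) 527.473ms=12/7b +175.824ms=4/7b
6) 703.297ms=16/7b +351.648ms=8/7b
7) 1054.945ms=24/7b +175.824ms=4/7b
8) 1230.769ms=4b +230.769ms=3/4b
9) 1461.538ms=19/4b +76.923ms=1/4b
10) 1538.462ms=5b +153.846ms=1/2b
11) 1692.308ms=11/2b +153.846ms=1/2b
12) 1846.154ms=6b +615.385ms=2b
13) 2461.538ms=8b +615.385ms=2b
14) 3076.923ms=10b +615.385ms=2b
15) 3692.308ms=12b +461.538ms=3/2b
16) 4153.846ms=27/2b +153.846ms=1/2b
17) 4307.692ms=14b +615.385ms=2b
Σ=16b of 16 (195bpm 4/4) — PASS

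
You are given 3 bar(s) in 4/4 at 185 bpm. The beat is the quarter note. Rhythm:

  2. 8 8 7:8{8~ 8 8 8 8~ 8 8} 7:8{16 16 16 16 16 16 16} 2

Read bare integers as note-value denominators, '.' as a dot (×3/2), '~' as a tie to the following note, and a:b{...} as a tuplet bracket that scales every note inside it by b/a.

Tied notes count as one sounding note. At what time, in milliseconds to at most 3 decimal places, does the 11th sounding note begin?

note 11 onset = 60/7b = 2779.923ms

1. 0.0ms @ 0 + 972.973ms (3)
2. 972.973ms @ 3 + 162.162ms (1/2)
3. 1135.135ms @ 7/2 + 162.162ms (1/2)
4. 1297.297ms @ 4 + 370.656ms (8/7)
5. 1667.954ms @ 36/7 + 185.328ms (4/7)
6. 1853.282ms @ 40/7 + 185.328ms (4/7)
7. 2038.61ms @ 44/7 + 370.656ms (8/7)
8. 2409.266ms @ 52/7 + 185.328ms (4/7)
9. 2594.595ms @ 8 + 92.664ms (2/7)
10. 2687.259ms @ 58/7 + 92.664ms (2/7)
11. 2779.923ms @ 60/7 + 92.664ms (2/7)
12. 2872.587ms @ 62/7 + 92.664ms (2/7)
13. 2965.251ms @ 64/7 + 92.664ms (2/7)
14. 3057.915ms @ 66/7 + 92.664ms (2/7)
15. 3150.579ms @ 68/7 + 92.664ms (2/7)
16. 3243.243ms @ 10 + 648.649ms (2)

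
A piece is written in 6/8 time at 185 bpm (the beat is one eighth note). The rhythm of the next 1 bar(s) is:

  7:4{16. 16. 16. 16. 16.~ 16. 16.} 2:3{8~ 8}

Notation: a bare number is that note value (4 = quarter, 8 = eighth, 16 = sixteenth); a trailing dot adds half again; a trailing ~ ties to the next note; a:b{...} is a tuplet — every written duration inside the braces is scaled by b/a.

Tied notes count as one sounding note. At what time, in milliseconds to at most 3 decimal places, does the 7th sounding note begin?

note 7 onset = 3b = 972.973ms

1. 0.0ms @ 0 + 138.996ms (3/7)
2. 138.996ms @ 3/7 + 138.996ms (3/7)
3. 277.992ms @ 6/7 + 138.996ms (3/7)
4. 416.988ms @ 9/7 + 138.996ms (3/7)
5. 555.985ms @ 12/7 + 277.992ms (6/7)
6. 833.977ms @ 18/7 + 138.996ms (3/7)
7. 972.973ms @ 3 + 972.973ms (3)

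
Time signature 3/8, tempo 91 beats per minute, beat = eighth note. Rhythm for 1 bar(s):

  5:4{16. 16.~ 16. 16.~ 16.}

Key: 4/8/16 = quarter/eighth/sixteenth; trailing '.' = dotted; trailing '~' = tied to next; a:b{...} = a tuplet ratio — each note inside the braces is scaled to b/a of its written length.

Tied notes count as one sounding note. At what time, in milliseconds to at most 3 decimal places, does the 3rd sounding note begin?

note 3 onset = 9/5b = 1186.813ms

1. 0.0ms @ 0 + 395.604ms (3/5)
2. 395.604ms @ 3/5 + 791.209ms (6/5)
3. 1186.813ms @ 9/5 + 791.209ms (6/5)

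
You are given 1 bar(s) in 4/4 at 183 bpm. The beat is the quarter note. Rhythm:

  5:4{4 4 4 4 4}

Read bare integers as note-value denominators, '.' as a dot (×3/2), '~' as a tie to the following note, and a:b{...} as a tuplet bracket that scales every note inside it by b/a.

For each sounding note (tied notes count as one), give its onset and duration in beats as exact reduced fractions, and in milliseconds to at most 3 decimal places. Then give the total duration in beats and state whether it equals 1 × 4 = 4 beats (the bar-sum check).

1) 0.0ms=0b +262.295ms=4/5b
2) 262.295ms=4/5b +262.295ms=4/5b
3) 524.59ms=8/5b +262.295ms=4/5b
4) 786.885ms=12/5b +262.295ms=4/5b
5) 1049.18ms=16/5b +262.295ms=4/5b
Σ=4b of 4 (183bpm 4/4) — PASS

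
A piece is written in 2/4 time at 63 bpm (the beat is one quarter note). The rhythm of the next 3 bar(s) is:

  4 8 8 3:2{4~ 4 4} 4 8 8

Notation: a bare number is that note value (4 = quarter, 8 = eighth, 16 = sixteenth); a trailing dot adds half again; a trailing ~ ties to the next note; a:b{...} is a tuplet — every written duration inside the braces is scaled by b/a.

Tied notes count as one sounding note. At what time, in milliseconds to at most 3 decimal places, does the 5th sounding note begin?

1. 0.0ms @ 0 + 952.381ms (1)
2. 952.381ms @ 1 + 476.19ms (1/2)
3. 1428.571ms @ 3/2 + 476.19ms (1/2)
4. 1904.762ms @ 2 + 1269.841ms (4/3)
5. 3174.603ms @ 10/3 + 634.921ms (2/3)
6. 3809.524ms @ 4 + 952.381ms (1)
7. 4761.905ms @ 5 + 476.19ms (1/2)
8. 5238.095ms @ 11/2 + 476.19ms (1/2)

note 5 onset = 10/3b = 3174.603ms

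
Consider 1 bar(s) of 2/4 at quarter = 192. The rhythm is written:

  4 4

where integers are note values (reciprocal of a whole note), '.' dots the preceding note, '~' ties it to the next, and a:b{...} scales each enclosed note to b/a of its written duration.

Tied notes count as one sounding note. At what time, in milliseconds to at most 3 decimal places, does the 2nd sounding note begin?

note 2 onset = 1b = 312.5ms

1. 0.0ms @ 0 + 312.5ms (1)
2. 312.5ms @ 1 + 312.5ms (1)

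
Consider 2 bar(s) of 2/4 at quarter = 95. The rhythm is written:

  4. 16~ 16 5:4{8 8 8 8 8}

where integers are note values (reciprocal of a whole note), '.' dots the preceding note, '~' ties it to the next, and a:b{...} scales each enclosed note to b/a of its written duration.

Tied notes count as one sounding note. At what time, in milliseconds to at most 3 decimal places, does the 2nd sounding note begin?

note 2 onset = 3/2b = 947.368ms

1. 0.0ms @ 0 + 947.368ms (3/2)
2. 947.368ms @ 3/2 + 315.789ms (1/2)
3. 1263.158ms @ 2 + 252.632ms (2/5)
4. 1515.789ms @ 12/5 + 252.632ms (2/5)
5. 1768.421ms @ 14/5 + 252.632ms (2/5)
6. 2021.053ms @ 16/5 + 252.632ms (2/5)
7. 2273.684ms @ 18/5 + 252.632ms (2/5)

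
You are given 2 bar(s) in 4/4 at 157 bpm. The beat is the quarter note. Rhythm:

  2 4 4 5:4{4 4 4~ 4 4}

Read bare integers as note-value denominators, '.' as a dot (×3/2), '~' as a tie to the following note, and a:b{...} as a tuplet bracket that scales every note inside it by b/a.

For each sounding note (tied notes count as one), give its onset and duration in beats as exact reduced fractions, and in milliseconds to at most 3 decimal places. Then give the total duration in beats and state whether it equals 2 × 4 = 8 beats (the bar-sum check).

1) 0.0ms=0b +764.331ms=2b
2) 764.331ms=2b +382.166ms=1b
3) 1146.497ms=3b +382.166ms=1b
4) 1528.662ms=4b +305.732ms=4/5b
5) 1834.395ms=24/5b +305.732ms=4/5b
6) 2140.127ms=28/5b +611.465ms=8/5b
7) 2751.592ms=36/5b +305.732ms=4/5b
Σ=8b of 8 (157bpm 4/4) — PASS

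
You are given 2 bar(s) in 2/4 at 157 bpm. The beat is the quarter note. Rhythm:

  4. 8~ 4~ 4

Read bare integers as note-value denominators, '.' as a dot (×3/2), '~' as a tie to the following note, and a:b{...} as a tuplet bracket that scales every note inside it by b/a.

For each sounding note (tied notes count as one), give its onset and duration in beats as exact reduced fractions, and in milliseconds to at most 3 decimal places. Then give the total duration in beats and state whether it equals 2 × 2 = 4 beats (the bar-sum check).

1) 0.0ms=0b +573.248ms=3/2b
2) 573.248ms=3/2b +955.414ms=5/2b
Σ=4b of 4 (157bpm 2/4) — PASS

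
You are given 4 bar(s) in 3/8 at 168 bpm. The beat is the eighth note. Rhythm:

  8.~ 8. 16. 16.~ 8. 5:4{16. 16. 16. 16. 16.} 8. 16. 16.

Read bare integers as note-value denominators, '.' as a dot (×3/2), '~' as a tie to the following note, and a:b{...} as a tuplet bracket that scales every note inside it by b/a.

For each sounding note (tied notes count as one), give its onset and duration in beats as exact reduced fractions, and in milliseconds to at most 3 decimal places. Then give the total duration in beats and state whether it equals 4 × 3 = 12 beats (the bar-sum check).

1) 0.0ms=0b +1071.429ms=3b
2) 1071.429ms=3b +267.857ms=3/4b
3) 1339.286ms=15/4b +803.571ms=9/4b
4) 2142.857ms=6b +214.286ms=3/5b
5) 2357.143ms=33/5b +214.286ms=3/5b
6) 2571.429ms=36/5b +214.286ms=3/5b
7) 2785.714ms=39/5b +214.286ms=3/5b
8) 3000.0ms=42/5b +214.286ms=3/5b
9) 3214.286ms=9b +535.714ms=3/2b
10) 3750.0ms=21/2b +267.857ms=3/4b
11) 4017.857ms=45/4b +267.857ms=3/4b
Σ=12b of 12 (168bpm 3/8) — PASS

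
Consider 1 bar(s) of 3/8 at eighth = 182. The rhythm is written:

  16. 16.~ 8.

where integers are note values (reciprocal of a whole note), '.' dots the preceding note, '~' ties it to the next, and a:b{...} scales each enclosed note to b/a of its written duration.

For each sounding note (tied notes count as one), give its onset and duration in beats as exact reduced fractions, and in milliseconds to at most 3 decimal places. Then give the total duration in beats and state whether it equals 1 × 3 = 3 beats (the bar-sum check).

1) 0.0ms=0b +247.253ms=3/4b
2) 247.253ms=3/4b +741.758ms=9/4b
Σ=3b of 3 (182bpm 3/8) — PASS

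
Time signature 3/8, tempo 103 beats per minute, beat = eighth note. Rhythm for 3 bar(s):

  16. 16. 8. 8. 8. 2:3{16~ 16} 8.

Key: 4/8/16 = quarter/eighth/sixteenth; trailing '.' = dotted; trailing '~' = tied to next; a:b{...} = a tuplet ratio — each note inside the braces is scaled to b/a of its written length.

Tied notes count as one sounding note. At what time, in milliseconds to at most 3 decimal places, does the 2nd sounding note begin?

1. 0.0ms @ 0 + 436.893ms (3/4)
2. 436.893ms @ 3/4 + 436.893ms (3/4)
3. 873.786ms @ 3/2 + 873.786ms (3/2)
4. 1747.573ms @ 3 + 873.786ms (3/2)
5. 2621.359ms @ 9/2 + 873.786ms (3/2)
6. 3495.146ms @ 6 + 873.786ms (3/2)
7. 4368.932ms @ 15/2 + 873.786ms (3/2)

note 2 onset = 3/4b = 436.893ms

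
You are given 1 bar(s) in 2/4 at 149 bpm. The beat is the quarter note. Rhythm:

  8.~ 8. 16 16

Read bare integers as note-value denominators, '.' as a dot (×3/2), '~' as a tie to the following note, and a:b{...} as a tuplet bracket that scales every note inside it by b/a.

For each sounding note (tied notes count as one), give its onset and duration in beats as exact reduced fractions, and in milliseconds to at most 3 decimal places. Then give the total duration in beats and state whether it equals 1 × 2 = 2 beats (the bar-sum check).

1) 0.0ms=0b +604.027ms=3/2b
2) 604.027ms=3/2b +100.671ms=1/4b
3) 704.698ms=7/4b +100.671ms=1/4b
Σ=2b of 2 (149bpm 2/4) — PASS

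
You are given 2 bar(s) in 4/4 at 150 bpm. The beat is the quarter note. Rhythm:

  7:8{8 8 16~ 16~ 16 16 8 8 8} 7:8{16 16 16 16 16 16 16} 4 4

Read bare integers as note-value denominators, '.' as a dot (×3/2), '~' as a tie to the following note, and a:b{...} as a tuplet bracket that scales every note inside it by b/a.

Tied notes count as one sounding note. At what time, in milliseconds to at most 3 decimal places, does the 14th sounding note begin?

1. 0.0ms @ 0 + 228.571ms (4/7)
2. 228.571ms @ 4/7 + 228.571ms (4/7)
3. 457.143ms @ 8/7 + 342.857ms (6/7)
4. 800.0ms @ 2 + 114.286ms (2/7)
5. 914.286ms @ 16/7 + 228.571ms (4/7)
6. 1142.857ms @ 20/7 + 228.571ms (4/7)
7. 1371.429ms @ 24/7 + 228.571ms (4/7)
8. 1600.0ms @ 4 + 114.286ms (2/7)
9. 1714.286ms @ 30/7 + 114.286ms (2/7)
10. 1828.571ms @ 32/7 + 114.286ms (2/7)
11. 1942.857ms @ 34/7 + 114.286ms (2/7)
12. 2057.143ms @ 36/7 + 114.286ms (2/7)
13. 2171.429ms @ 38/7 + 114.286ms (2/7)
14. 2285.714ms @ 40/7 + 114.286ms (2/7)
15. 2400.0ms @ 6 + 400.0ms (1)
16. 2800.0ms @ 7 + 400.0ms (1)

note 14 onset = 40/7b = 2285.714ms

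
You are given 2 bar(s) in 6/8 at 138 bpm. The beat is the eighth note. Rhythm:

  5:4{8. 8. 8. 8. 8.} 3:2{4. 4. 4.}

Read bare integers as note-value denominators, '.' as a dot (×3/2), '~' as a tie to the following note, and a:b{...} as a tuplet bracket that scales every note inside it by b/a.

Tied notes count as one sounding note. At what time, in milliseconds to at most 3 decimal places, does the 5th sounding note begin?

note 5 onset = 24/5b = 2086.957ms

1. 0.0ms @ 0 + 521.739ms (6/5)
2. 521.739ms @ 6/5 + 521.739ms (6/5)
3. 1043.478ms @ 12/5 + 521.739ms (6/5)
4. 1565.217ms @ 18/5 + 521.739ms (6/5)
5. 2086.957ms @ 24/5 + 521.739ms (6/5)
6. 2608.696ms @ 6 + 869.565ms (2)
7. 3478.261ms @ 8 + 869.565ms (2)
8. 4347.826ms @ 10 + 869.565ms (2)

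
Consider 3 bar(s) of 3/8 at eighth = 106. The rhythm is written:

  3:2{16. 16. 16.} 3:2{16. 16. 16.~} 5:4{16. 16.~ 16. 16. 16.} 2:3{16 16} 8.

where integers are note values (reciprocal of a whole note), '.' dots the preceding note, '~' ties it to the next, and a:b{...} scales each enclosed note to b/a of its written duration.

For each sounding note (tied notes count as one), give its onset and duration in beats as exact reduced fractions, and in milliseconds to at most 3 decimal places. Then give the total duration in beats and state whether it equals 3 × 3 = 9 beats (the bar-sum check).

1) 0.0ms=0b +283.019ms=1/2b
2) 283.019ms=1/2b +283.019ms=1/2b
3) 566.038ms=1b +283.019ms=1/2b
4) 849.057ms=3/2b +283.019ms=1/2b
5) 1132.075ms=2b +283.019ms=1/2b
6) 1415.094ms=5/2b +622.642ms=11/10b
7) 2037.736ms=18/5b +679.245ms=6/5b
8) 2716.981ms=24/5b +339.623ms=3/5b
9) 3056.604ms=27/5b +339.623ms=3/5b
10) 3396.226ms=6b +424.528ms=3/4b
11) 3820.755ms=27/4b +424.528ms=3/4b
12) 4245.283ms=15/2b +849.057ms=3/2b
Σ=9b of 9 (106bpm 3/8) — PASS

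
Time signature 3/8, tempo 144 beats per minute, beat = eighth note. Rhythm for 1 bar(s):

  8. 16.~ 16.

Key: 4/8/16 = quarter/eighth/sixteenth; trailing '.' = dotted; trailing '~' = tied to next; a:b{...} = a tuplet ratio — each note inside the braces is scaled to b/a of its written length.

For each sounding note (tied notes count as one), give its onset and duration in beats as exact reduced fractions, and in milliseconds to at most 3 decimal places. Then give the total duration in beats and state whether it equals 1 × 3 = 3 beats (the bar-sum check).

1) 0.0ms=0b +625.0ms=3/2b
2) 625.0ms=3/2b +625.0ms=3/2b
Σ=3b of 3 (144bpm 3/8) — PASS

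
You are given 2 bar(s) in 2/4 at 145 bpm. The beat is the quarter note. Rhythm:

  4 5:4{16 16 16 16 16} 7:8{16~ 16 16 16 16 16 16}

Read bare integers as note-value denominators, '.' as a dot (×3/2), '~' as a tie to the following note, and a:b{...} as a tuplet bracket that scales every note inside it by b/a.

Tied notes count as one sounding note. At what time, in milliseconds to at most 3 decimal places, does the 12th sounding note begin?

note 12 onset = 26/7b = 1536.946ms

1. 0.0ms @ 0 + 413.793ms (1)
2. 413.793ms @ 1 + 82.759ms (1/5)
3. 496.552ms @ 6/5 + 82.759ms (1/5)
4. 579.31ms @ 7/5 + 82.759ms (1/5)
5. 662.069ms @ 8/5 + 82.759ms (1/5)
6. 744.828ms @ 9/5 + 82.759ms (1/5)
7. 827.586ms @ 2 + 236.453ms (4/7)
8. 1064.039ms @ 18/7 + 118.227ms (2/7)
9. 1182.266ms @ 20/7 + 118.227ms (2/7)
10. 1300.493ms @ 22/7 + 118.227ms (2/7)
11. 1418.719ms @ 24/7 + 118.227ms (2/7)
12. 1536.946ms @ 26/7 + 118.227ms (2/7)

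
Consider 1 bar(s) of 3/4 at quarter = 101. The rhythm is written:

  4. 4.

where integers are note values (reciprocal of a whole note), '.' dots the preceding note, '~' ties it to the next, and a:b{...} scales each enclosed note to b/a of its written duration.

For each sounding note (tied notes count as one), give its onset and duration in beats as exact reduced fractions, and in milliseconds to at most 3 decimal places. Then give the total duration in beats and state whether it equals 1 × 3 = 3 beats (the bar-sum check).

1) 0.0ms=0b +891.089ms=3/2b
2) 891.089ms=3/2b +891.089ms=3/2b
Σ=3b of 3 (101bpm 3/4) — PASS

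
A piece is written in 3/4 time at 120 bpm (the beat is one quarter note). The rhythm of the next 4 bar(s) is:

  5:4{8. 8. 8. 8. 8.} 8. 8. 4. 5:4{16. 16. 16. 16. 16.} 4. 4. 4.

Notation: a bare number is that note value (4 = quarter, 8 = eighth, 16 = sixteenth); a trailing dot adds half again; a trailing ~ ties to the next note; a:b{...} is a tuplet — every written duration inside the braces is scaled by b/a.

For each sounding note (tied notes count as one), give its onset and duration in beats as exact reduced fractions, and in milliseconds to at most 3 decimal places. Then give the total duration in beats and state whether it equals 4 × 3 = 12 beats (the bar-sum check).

1) 0.0ms=0b +300.0ms=3/5b
2) 300.0ms=3/5b +300.0ms=3/5b
3) 600.0ms=6/5b +300.0ms=3/5b
4) 900.0ms=9/5b +300.0ms=3/5b
5) 1200.0ms=12/5b +300.0ms=3/5b
6) 1500.0ms=3b +375.0ms=3/4b
7) 1875.0ms=15/4b +375.0ms=3/4b
8) 2250.0ms=9/2b +750.0ms=3/2b
9) 3000.0ms=6b +150.0ms=3/10b
10) 3150.0ms=63/10b +150.0ms=3/10b
11) 3300.0ms=33/5b +150.0ms=3/10b
12) 3450.0ms=69/10b +150.0ms=3/10b
13) 3600.0ms=36/5b +150.0ms=3/10b
14) 3750.0ms=15/2b +750.0ms=3/2b
15) 4500.0ms=9b +750.0ms=3/2b
16) 5250.0ms=21/2b +750.0ms=3/2b
Σ=12b of 12 (120bpm 3/4) — PASS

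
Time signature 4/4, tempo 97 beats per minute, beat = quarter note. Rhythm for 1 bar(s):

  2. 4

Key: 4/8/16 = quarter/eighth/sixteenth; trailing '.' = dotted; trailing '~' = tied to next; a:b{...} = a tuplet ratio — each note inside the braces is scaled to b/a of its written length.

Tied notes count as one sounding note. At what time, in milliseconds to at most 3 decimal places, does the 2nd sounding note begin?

note 2 onset = 3b = 1855.67ms

1. 0.0ms @ 0 + 1855.67ms (3)
2. 1855.67ms @ 3 + 618.557ms (1)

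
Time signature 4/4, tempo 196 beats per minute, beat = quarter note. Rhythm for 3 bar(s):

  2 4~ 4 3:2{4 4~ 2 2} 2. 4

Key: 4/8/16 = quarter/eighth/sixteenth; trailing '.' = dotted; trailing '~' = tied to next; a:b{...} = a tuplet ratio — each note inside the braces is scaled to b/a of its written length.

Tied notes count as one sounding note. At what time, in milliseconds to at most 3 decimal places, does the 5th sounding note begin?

1. 0.0ms @ 0 + 612.245ms (2)
2. 612.245ms @ 2 + 612.245ms (2)
3. 1224.49ms @ 4 + 204.082ms (2/3)
4. 1428.571ms @ 14/3 + 612.245ms (2)
5. 2040.816ms @ 20/3 + 408.163ms (4/3)
6. 2448.98ms @ 8 + 918.367ms (3)
7. 3367.347ms @ 11 + 306.122ms (1)

note 5 onset = 20/3b = 2040.816ms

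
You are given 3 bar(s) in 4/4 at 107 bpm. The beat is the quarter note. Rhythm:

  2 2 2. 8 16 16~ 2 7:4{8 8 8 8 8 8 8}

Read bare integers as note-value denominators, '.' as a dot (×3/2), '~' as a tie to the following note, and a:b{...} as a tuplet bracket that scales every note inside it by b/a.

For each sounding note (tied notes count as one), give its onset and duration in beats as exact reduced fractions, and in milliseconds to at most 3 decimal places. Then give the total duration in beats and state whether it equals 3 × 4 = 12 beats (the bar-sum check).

1) 0.0ms=0b +1121.495ms=2b
2) 1121.495ms=2b +1121.495ms=2b
3) 2242.991ms=4b +1682.243ms=3b
4) 3925.234ms=7b +280.374ms=1/2b
5) 4205.607ms=15/2b +140.187ms=1/4b
6) 4345.794ms=31/4b +1261.682ms=9/4b
7) 5607.477ms=10b +160.214ms=2/7b
8) 5767.69ms=72/7b +160.214ms=2/7b
9) 5927.904ms=74/7b +160.214ms=2/7b
10) 6088.117ms=76/7b +160.214ms=2/7b
11) 6248.331ms=78/7b +160.214ms=2/7b
12) 6408.545ms=80/7b +160.214ms=2/7b
13) 6568.758ms=82/7b +160.214ms=2/7b
Σ=12b of 12 (107bpm 4/4) — PASS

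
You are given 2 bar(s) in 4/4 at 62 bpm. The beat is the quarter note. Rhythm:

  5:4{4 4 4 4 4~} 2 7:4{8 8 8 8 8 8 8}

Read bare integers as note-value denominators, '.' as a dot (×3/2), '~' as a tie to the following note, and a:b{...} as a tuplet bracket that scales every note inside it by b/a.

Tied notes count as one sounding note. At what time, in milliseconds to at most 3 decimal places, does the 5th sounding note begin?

1. 0.0ms @ 0 + 774.194ms (4/5)
2. 774.194ms @ 4/5 + 774.194ms (4/5)
3. 1548.387ms @ 8/5 + 774.194ms (4/5)
4. 2322.581ms @ 12/5 + 774.194ms (4/5)
5. 3096.774ms @ 16/5 + 2709.677ms (14/5)
6. 5806.452ms @ 6 + 276.498ms (2/7)
7. 6082.949ms @ 44/7 + 276.498ms (2/7)
8. 6359.447ms @ 46/7 + 276.498ms (2/7)
9. 6635.945ms @ 48/7 + 276.498ms (2/7)
10. 6912.442ms @ 50/7 + 276.498ms (2/7)
11. 7188.94ms @ 52/7 + 276.498ms (2/7)
12. 7465.438ms @ 54/7 + 276.498ms (2/7)

note 5 onset = 16/5b = 3096.774ms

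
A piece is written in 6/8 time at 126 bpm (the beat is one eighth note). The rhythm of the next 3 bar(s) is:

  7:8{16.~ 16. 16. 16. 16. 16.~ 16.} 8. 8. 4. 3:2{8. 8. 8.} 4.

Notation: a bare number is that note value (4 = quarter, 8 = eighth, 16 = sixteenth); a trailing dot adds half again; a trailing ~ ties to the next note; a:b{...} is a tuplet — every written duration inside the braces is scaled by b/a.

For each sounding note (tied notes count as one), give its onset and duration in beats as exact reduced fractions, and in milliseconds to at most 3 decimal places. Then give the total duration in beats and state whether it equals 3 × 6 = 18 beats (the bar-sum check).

1) 0.0ms=0b +816.327ms=12/7b
2) 816.327ms=12/7b +408.163ms=6/7b
3) 1224.49ms=18/7b +408.163ms=6/7b
4) 1632.653ms=24/7b +408.163ms=6/7b
5) 2040.816ms=30/7b +816.327ms=12/7b
6) 2857.143ms=6b +714.286ms=3/2b
7) 3571.429ms=15/2b +714.286ms=3/2b
8) 4285.714ms=9b +1428.571ms=3b
9) 5714.286ms=12b +476.19ms=1b
10) 6190.476ms=13b +476.19ms=1b
11) 6666.667ms=14b +476.19ms=1b
12) 7142.857ms=15b +1428.571ms=3b
Σ=18b of 18 (126bpm 6/8) — PASS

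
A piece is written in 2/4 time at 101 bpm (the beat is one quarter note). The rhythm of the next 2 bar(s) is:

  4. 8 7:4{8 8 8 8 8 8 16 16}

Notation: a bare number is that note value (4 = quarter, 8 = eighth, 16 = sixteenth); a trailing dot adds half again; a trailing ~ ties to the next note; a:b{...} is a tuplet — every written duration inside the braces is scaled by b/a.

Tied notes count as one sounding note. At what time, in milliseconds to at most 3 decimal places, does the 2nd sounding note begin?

note 2 onset = 3/2b = 891.089ms

1. 0.0ms @ 0 + 891.089ms (3/2)
2. 891.089ms @ 3/2 + 297.03ms (1/2)
3. 1188.119ms @ 2 + 169.731ms (2/7)
4. 1357.85ms @ 16/7 + 169.731ms (2/7)
5. 1527.581ms @ 18/7 + 169.731ms (2/7)
6. 1697.313ms @ 20/7 + 169.731ms (2/7)
7. 1867.044ms @ 22/7 + 169.731ms (2/7)
8. 2036.775ms @ 24/7 + 169.731ms (2/7)
9. 2206.506ms @ 26/7 + 84.866ms (1/7)
10. 2291.372ms @ 27/7 + 84.866ms (1/7)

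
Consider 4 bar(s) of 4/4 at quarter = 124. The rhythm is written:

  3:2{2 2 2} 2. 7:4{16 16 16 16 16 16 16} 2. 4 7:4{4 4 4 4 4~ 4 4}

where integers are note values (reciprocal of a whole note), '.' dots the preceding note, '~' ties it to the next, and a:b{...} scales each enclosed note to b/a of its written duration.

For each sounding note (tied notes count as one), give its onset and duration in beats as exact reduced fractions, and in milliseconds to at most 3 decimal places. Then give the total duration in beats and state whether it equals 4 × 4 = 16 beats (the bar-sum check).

1) 0.0ms=0b +645.161ms=4/3b
2) 645.161ms=4/3b +645.161ms=4/3b
3) 1290.323ms=8/3b +645.161ms=4/3b
4) 1935.484ms=4b +1451.613ms=3b
5) 3387.097ms=7b +69.124ms=1/7b
6) 3456.221ms=50/7b +69.124ms=1/7b
7) 3525.346ms=51/7b +69.124ms=1/7b
8) 3594.47ms=52/7b +69.124ms=1/7b
9) 3663.594ms=53/7b +69.124ms=1/7b
10) 3732.719ms=54/7b +69.124ms=1/7b
11) 3801.843ms=55/7b +69.124ms=1/7b
12) 3870.968ms=8b +1451.613ms=3b
13) 5322.581ms=11b +483.871ms=1b
14) 5806.452ms=12b +276.498ms=4/7b
15) 6082.949ms=88/7b +276.498ms=4/7b
16) 6359.447ms=92/7b +276.498ms=4/7b
17) 6635.945ms=96/7b +276.498ms=4/7b
18) 6912.442ms=100/7b +552.995ms=8/7b
19) 7465.438ms=108/7b +276.498ms=4/7b
Σ=16b of 16 (124bpm 4/4) — PASS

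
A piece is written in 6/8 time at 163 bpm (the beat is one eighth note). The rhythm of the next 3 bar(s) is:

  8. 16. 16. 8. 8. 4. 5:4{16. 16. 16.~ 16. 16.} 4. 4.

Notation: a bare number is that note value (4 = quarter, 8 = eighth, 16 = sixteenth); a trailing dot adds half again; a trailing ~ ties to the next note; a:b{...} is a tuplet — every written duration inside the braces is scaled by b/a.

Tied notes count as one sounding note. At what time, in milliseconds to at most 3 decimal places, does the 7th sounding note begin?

1. 0.0ms @ 0 + 552.147ms (3/2)
2. 552.147ms @ 3/2 + 276.074ms (3/4)
3. 828.221ms @ 9/4 + 276.074ms (3/4)
4. 1104.294ms @ 3 + 552.147ms (3/2)
5. 1656.442ms @ 9/2 + 552.147ms (3/2)
6. 2208.589ms @ 6 + 1104.294ms (3)
7. 3312.883ms @ 9 + 220.859ms (3/5)
8. 3533.742ms @ 48/5 + 220.859ms (3/5)
9. 3754.601ms @ 51/5 + 441.718ms (6/5)
10. 4196.319ms @ 57/5 + 220.859ms (3/5)
11. 4417.178ms @ 12 + 1104.294ms (3)
12. 5521.472ms @ 15 + 1104.294ms (3)

note 7 onset = 9b = 3312.883ms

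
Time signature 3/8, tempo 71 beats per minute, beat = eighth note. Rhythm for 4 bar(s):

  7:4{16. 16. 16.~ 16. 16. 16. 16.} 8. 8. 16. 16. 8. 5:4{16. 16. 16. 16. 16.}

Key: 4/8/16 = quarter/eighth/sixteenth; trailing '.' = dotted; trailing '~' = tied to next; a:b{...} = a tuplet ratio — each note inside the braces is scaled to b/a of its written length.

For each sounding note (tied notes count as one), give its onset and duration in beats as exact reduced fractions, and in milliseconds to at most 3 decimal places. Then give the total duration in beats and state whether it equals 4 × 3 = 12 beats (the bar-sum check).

1) 0.0ms=0b +362.173ms=3/7b
2) 362.173ms=3/7b +362.173ms=3/7b
3) 724.346ms=6/7b +724.346ms=6/7b
4) 1448.692ms=12/7b +362.173ms=3/7b
5) 1810.865ms=15/7b +362.173ms=3/7b
6) 2173.038ms=18/7b +362.173ms=3/7b
7) 2535.211ms=3b +1267.606ms=3/2b
8) 3802.817ms=9/2b +1267.606ms=3/2b
9) 5070.423ms=6b +633.803ms=3/4b
10) 5704.225ms=27/4b +633.803ms=3/4b
11) 6338.028ms=15/2b +1267.606ms=3/2b
12) 7605.634ms=9b +507.042ms=3/5b
13) 8112.676ms=48/5b +507.042ms=3/5b
14) 8619.718ms=51/5b +507.042ms=3/5b
15) 9126.761ms=54/5b +507.042ms=3/5b
16) 9633.803ms=57/5b +507.042ms=3/5b
Σ=12b of 12 (71bpm 3/8) — PASS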